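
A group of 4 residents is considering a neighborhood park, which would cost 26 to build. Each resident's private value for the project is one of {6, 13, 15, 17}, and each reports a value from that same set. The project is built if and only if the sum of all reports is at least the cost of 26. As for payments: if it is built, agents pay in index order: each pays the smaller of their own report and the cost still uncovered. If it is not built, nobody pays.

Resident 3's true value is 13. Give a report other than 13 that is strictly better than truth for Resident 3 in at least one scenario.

6

Suppose Resident 1 reports 6, Resident 2 reports 6 and Resident 4 reports 13.
Report 13: project built, pays 13, utility 13 - 13 = 0.
Report 6: project built, pays 6, utility 13 - 6 = 7.
So reporting 6 beats truth here (7 > 0).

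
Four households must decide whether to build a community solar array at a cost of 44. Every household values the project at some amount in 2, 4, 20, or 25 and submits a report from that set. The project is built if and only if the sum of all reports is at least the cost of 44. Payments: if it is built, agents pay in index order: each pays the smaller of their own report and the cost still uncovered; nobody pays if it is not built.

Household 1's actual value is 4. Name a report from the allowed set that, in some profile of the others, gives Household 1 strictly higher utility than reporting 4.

2

Suppose Household 2 reports 2, Household 3 reports 20 and Household 4 reports 20.
Report 4: project built, pays 4, utility 4 - 4 = 0.
Report 2: project built, pays 2, utility 4 - 2 = 2.
So reporting 2 beats truth here (2 > 0).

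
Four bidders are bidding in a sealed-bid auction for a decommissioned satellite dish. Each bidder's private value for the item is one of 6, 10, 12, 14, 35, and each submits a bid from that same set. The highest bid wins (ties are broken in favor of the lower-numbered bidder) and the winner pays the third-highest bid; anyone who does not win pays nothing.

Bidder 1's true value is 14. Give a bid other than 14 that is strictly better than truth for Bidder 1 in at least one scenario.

35

Suppose Bidder 2 bids 6, Bidder 3 bids 6 and Bidder 4 bids 35.
Bid 14: loses, pays 0, utility 0.
Bid 35: wins, pays 6, utility 14 - 6 = 8.
So bidding 35 beats truth here (8 > 0).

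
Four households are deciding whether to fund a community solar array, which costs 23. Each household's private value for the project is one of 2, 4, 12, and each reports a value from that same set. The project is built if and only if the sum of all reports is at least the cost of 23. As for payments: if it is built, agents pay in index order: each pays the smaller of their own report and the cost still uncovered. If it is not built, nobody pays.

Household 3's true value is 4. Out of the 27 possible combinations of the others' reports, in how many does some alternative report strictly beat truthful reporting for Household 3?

Others report (2, 12, 12): truth gives 0; report 2 gives 2 > 0. Violating.
Others report (4, 12, 12): truth gives 0; report 2 gives 2 > 0. Violating.
Others report (12, 2, 12): truth gives 0; report 2 gives 2 > 0. Violating.
Others report (12, 4, 12): truth gives 0; report 2 gives 2 > 0. Violating.
Others report (2, 2, 2): truth gives 0; no alternative beats it.
Others report (2, 2, 4): truth gives 0; no alternative beats it.
(Checking all 27 profiles: 4 have a profitable deviation, 23 do not.)

4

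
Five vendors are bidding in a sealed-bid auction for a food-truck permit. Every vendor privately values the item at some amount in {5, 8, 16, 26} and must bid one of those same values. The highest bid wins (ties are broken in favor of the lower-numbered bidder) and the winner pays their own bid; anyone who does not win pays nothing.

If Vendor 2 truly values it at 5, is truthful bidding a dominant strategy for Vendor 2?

Check each profile of the others' bids and compare truth against every alternative bid.
Others bid (5, 5, 5, 5): truth gives 0, best alternative gives -3.
Others bid (5, 5, 5, 8): truth gives 0, best alternative gives -3.
Others bid (5, 5, 8, 5): truth gives 0, best alternative gives -3.
Others bid (5, 5, 8, 8): truth gives 0, best alternative gives -3.
Others bid (5, 8, 5, 5): truth gives 0, best alternative gives -3.
Others bid (5, 8, 5, 8): truth gives 0, best alternative gives -3.
(Remaining 250 profiles checked similarly; truth is weakly best in each.)
In every case the truthful bid is at least as good as any alternative, so it is a dominant strategy.

Yes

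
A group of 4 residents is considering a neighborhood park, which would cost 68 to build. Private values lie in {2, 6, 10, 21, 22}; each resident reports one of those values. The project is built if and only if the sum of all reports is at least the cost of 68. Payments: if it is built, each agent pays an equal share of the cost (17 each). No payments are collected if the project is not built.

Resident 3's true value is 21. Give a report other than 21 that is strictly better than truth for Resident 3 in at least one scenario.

22

Suppose Resident 1 reports 2, Resident 2 reports 22 and Resident 4 reports 22.
Report 21: project not built, utility 0.
Report 22: project built, pays 17, utility 21 - 17 = 4.
So reporting 22 beats truth here (4 > 0).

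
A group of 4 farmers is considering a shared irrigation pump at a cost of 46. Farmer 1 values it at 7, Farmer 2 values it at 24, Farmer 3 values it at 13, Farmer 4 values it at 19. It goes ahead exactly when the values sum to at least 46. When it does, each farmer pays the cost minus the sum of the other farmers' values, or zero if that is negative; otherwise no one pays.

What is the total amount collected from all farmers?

9

Total value 63 ≥ cost 46, so it is built.
Farmer 1: others sum to 56; max(0, 46 - 56) = 0.
Farmer 2: others sum to 39; max(0, 46 - 39) = 7.
Farmer 3: others sum to 50; max(0, 46 - 50) = 0.
Farmer 4: others sum to 44; max(0, 46 - 44) = 2.
Total collected = 0 + 7 + 0 + 2 = 9.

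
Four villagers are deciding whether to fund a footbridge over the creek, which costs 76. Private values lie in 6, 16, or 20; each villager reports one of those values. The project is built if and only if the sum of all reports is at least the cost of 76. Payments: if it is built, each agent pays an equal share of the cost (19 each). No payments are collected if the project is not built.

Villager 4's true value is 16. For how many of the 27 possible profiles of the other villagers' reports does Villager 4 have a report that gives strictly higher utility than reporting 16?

1

Others report (20, 20, 20): truth gives -3; report 6 gives 0 > -3. Violating.
Others report (6, 6, 6): truth gives 0; no alternative beats it.
Others report (6, 6, 16): truth gives 0; no alternative beats it.
(Checking all 27 profiles: 1 has a profitable deviation, 26 do not.)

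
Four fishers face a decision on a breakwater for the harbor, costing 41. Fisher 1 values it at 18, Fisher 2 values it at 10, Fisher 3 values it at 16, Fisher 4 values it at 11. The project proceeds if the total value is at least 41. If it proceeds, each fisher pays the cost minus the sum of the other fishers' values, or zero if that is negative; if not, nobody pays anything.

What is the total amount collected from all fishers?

Total value 55 ≥ cost 41, so it is built.
Fisher 1: others sum to 37; max(0, 41 - 37) = 4.
Fisher 2: others sum to 45; max(0, 41 - 45) = 0.
Fisher 3: others sum to 39; max(0, 41 - 39) = 2.
Fisher 4: others sum to 44; max(0, 41 - 44) = 0.
Total collected = 4 + 0 + 2 + 0 = 6.

6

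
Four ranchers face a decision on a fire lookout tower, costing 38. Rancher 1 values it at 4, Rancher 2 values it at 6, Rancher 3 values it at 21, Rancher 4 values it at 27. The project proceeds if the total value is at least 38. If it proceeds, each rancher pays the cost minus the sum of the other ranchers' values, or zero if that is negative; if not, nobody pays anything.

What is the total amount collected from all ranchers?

Total value 58 ≥ cost 38, so it is built.
Rancher 1: others sum to 54; max(0, 38 - 54) = 0.
Rancher 2: others sum to 52; max(0, 38 - 52) = 0.
Rancher 3: others sum to 37; max(0, 38 - 37) = 1.
Rancher 4: others sum to 31; max(0, 38 - 31) = 7.
Total collected = 0 + 0 + 1 + 7 = 8.

8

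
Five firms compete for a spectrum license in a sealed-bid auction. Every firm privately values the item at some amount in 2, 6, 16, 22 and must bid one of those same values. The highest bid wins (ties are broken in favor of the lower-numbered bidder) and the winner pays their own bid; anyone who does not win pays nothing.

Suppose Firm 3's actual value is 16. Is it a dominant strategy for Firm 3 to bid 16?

Consider the case where Firm 1 bids 2, Firm 2 bids 2, Firm 4 bids 2 and Firm 5 bids 2.
Truthful bid 16: wins, pays 16, utility 16 - 16 = 0.
Bid 6 instead: wins, pays 6, utility 16 - 6 = 10.
Since 10 > 0, bidding 6 is strictly better here, so truthful bidding is not dominant.

No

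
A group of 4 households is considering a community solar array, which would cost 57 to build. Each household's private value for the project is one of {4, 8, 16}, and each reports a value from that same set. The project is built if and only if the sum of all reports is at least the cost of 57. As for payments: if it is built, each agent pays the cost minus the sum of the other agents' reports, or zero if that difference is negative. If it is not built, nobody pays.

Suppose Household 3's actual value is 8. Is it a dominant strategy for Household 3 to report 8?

Yes

Check each profile of the others' reports and compare truth against every alternative report.
Others report (4, 4, 4): truth gives 0, best alternative gives 0.
Others report (4, 4, 8): truth gives 0, best alternative gives 0.
Others report (4, 4, 16): truth gives 0, best alternative gives 0.
Others report (4, 8, 4): truth gives 0, best alternative gives 0.
Others report (4, 8, 8): truth gives 0, best alternative gives 0.
Others report (4, 8, 16): truth gives 0, best alternative gives 0.
(Remaining 21 profiles checked similarly; truth is weakly best in each.)
In every case the truthful report is at least as good as any alternative, so it is a dominant strategy.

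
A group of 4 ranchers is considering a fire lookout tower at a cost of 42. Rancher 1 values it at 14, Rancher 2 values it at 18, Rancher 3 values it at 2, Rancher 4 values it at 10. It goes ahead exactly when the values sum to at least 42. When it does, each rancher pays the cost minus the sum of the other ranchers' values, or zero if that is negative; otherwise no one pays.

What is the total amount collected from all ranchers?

36

Total value 44 ≥ cost 42, so it is built.
Rancher 1: others sum to 30; max(0, 42 - 30) = 12.
Rancher 2: others sum to 26; max(0, 42 - 26) = 16.
Rancher 3: others sum to 42; max(0, 42 - 42) = 0.
Rancher 4: others sum to 34; max(0, 42 - 34) = 8.
Total collected = 12 + 16 + 0 + 8 = 36.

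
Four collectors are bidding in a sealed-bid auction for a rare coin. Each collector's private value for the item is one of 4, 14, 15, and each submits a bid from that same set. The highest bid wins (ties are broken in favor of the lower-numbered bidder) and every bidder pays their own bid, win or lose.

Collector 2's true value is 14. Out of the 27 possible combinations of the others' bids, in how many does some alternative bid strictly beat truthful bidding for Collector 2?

Others bid (4, 4, 15): truth gives -14; bid 15 gives -1 > -14. Violating.
Others bid (4, 14, 15): truth gives -14; bid 15 gives -1 > -14. Violating.
Others bid (4, 15, 4): truth gives -14; bid 15 gives -1 > -14. Violating.
Others bid (4, 15, 14): truth gives -14; bid 15 gives -1 > -14. Violating.
Others bid (4, 4, 4): truth gives 0; no alternative beats it.
Others bid (4, 4, 14): truth gives 0; no alternative beats it.
(Checking all 27 profiles: 23 have a profitable deviation, 4 do not.)

23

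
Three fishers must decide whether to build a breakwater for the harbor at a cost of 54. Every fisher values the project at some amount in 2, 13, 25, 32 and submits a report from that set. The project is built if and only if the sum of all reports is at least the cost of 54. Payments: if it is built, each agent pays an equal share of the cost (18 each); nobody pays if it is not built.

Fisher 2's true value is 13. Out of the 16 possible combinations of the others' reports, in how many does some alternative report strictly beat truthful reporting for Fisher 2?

Others report (13, 32): truth gives -5; report 2 gives 0 > -5. Violating.
Others report (25, 25): truth gives -5; report 2 gives 0 > -5. Violating.
Others report (32, 13): truth gives -5; report 2 gives 0 > -5. Violating.
Others report (2, 2): truth gives 0; no alternative beats it.
Others report (2, 13): truth gives 0; no alternative beats it.
(Checking all 16 profiles: 3 have a profitable deviation, 13 do not.)

3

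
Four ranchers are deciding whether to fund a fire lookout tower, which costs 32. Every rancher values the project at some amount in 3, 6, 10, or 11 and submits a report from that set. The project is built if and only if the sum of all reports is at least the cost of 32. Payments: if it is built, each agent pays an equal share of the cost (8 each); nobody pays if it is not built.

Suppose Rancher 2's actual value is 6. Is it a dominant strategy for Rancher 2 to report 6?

Consider the case where Rancher 1 reports 6, Rancher 3 reports 10 and Rancher 4 reports 10.
Truthful report 6: project built, pays 8, utility 6 - 8 = -2.
Report 3 instead: project not built, utility 0.
Since 0 > -2, reporting 3 is strictly better here, so truthful reporting is not dominant.

No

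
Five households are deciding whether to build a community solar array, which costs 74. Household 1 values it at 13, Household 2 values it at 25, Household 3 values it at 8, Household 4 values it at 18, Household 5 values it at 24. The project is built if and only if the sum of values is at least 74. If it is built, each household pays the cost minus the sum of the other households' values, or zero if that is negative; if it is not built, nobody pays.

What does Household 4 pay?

Total value 88 ≥ cost 74, so the project is built.
The other households' values sum to 70.
Cost minus that sum is 74 - 70 = 4.

4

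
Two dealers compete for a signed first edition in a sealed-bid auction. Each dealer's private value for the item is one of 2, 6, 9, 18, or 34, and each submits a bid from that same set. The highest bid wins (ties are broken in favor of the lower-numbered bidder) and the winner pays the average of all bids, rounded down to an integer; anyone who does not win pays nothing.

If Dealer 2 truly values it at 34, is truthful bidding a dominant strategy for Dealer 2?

Consider the case where Dealer 1 bids 2.
Truthful bid 34: wins, pays 18, utility 34 - 18 = 16.
Bid 6 instead: wins, pays 4, utility 34 - 4 = 30.
Since 30 > 16, bidding 6 is strictly better here, so truthful bidding is not dominant.

No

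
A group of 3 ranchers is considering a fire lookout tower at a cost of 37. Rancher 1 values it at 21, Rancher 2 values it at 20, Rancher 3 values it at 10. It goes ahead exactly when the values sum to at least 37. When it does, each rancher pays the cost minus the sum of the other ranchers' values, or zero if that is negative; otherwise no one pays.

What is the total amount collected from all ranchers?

13

Total value 51 ≥ cost 37, so it is built.
Rancher 1: others sum to 30; max(0, 37 - 30) = 7.
Rancher 2: others sum to 31; max(0, 37 - 31) = 6.
Rancher 3: others sum to 41; max(0, 37 - 41) = 0.
Total collected = 7 + 6 + 0 = 13.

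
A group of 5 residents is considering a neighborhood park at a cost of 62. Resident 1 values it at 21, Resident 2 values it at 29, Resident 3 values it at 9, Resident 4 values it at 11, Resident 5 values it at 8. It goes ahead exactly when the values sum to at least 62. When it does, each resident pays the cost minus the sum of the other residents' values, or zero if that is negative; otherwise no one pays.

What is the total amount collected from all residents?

18

Total value 78 ≥ cost 62, so it is built.
Resident 1: others sum to 57; max(0, 62 - 57) = 5.
Resident 2: others sum to 49; max(0, 62 - 49) = 13.
Resident 3: others sum to 69; max(0, 62 - 69) = 0.
Resident 4: others sum to 67; max(0, 62 - 67) = 0.
Resident 5: others sum to 70; max(0, 62 - 70) = 0.
Total collected = 5 + 13 + 0 + 0 + 0 = 18.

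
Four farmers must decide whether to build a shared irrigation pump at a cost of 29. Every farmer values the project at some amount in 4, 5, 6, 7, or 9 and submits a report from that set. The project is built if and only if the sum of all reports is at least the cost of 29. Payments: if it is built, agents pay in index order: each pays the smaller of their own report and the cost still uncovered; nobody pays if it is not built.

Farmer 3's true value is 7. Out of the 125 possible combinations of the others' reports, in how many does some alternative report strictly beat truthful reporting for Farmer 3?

13

Others report (5, 9, 9): truth gives 0; report 6 gives 1 > 0. Violating.
Others report (6, 9, 9): truth gives 0; report 5 gives 2 > 0. Violating.
Others report (7, 7, 9): truth gives 0; report 6 gives 1 > 0. Violating.
Others report (7, 9, 7): truth gives 0; report 6 gives 1 > 0. Violating.
Others report (4, 4, 4): truth gives 0; no alternative beats it.
Others report (4, 4, 5): truth gives 0; no alternative beats it.
(Checking all 125 profiles: 13 have a profitable deviation, 112 do not.)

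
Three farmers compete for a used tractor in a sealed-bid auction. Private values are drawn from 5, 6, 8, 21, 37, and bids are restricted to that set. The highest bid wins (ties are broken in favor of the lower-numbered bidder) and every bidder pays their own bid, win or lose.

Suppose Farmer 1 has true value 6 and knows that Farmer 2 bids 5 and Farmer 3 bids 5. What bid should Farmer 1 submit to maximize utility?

Bid 5: wins, pays 5, utility 6 - 5 = 1.
Bid 6: wins, pays 6, utility 6 - 6 = 0.
Bid 8: wins, pays 8, utility 6 - 8 = -2.
Bid 21: wins, pays 21, utility 6 - 21 = -15.
Bid 37: wins, pays 37, utility 6 - 37 = -31.
The best choice is 5 with utility 1.

5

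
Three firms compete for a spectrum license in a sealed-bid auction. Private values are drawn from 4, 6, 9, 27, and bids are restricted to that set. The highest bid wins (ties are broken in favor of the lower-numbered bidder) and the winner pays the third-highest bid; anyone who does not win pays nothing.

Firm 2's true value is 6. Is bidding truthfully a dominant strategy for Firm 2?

Consider the case where Firm 1 bids 4 and Firm 3 bids 9.
Truthful bid 6: loses, pays 0, utility 0.
Bid 9 instead: wins, pays 4, utility 6 - 4 = 2.
Since 2 > 0, bidding 9 is strictly better here, so truthful bidding is not dominant.

No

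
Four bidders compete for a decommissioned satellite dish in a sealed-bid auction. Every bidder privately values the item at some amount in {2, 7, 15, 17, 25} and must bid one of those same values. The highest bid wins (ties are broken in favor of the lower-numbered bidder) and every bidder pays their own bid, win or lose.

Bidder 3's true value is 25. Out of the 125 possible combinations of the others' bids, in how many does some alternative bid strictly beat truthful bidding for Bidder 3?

Others bid (2, 2, 2): truth gives 0; bid 7 gives 18 > 0. Violating.
Others bid (2, 2, 7): truth gives 0; bid 7 gives 18 > 0. Violating.
Others bid (2, 2, 15): truth gives 0; bid 15 gives 10 > 0. Violating.
Others bid (2, 2, 17): truth gives 0; bid 17 gives 8 > 0. Violating.
Others bid (2, 2, 25): truth gives 0; no alternative beats it.
Others bid (2, 7, 25): truth gives 0; no alternative beats it.
(Checking all 125 profiles: 81 have a profitable deviation, 44 do not.)

81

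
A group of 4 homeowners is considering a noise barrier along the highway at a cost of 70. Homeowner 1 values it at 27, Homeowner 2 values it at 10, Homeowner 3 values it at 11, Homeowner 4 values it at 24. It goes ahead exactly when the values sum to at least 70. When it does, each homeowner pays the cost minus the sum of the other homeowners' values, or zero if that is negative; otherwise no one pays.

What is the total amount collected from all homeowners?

64

Total value 72 ≥ cost 70, so it is built.
Homeowner 1: others sum to 45; max(0, 70 - 45) = 25.
Homeowner 2: others sum to 62; max(0, 70 - 62) = 8.
Homeowner 3: others sum to 61; max(0, 70 - 61) = 9.
Homeowner 4: others sum to 48; max(0, 70 - 48) = 22.
Total collected = 25 + 8 + 9 + 22 = 64.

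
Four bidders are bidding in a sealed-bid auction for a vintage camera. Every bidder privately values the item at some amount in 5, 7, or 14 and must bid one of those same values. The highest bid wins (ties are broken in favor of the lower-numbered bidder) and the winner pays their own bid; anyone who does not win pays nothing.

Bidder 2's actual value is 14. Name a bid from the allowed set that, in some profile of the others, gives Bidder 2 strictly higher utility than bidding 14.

Suppose Bidder 1 bids 5, Bidder 3 bids 5 and Bidder 4 bids 5.
Bid 14: wins, pays 14, utility 14 - 14 = 0.
Bid 7: wins, pays 7, utility 14 - 7 = 7.
So bidding 7 beats truth here (7 > 0).

7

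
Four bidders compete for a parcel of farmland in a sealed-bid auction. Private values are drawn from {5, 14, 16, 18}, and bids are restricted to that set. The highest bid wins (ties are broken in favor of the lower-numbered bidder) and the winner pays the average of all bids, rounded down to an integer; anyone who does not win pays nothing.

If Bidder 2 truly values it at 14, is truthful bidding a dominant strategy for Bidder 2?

No

Consider the case where Bidder 1 bids 5, Bidder 3 bids 5 and Bidder 4 bids 16.
Truthful bid 14: loses, pays 0, utility 0.
Bid 16 instead: wins, pays 10, utility 14 - 10 = 4.
Since 4 > 0, bidding 16 is strictly better here, so truthful bidding is not dominant.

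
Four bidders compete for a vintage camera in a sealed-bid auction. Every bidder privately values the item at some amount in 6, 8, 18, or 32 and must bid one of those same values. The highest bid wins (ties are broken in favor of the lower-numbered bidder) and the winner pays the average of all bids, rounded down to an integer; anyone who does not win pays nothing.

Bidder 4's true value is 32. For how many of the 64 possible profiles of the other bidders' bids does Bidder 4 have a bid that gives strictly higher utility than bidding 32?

8

Others bid (6, 6, 6): truth gives 20; bid 8 gives 26 > 20. Violating.
Others bid (6, 6, 8): truth gives 19; bid 18 gives 23 > 19. Violating.
Others bid (6, 8, 6): truth gives 19; bid 18 gives 23 > 19. Violating.
Others bid (6, 8, 8): truth gives 19; bid 18 gives 22 > 19. Violating.
Others bid (6, 6, 18): truth gives 17; no alternative beats it.
Others bid (6, 6, 32): truth gives 0; no alternative beats it.
(Checking all 64 profiles: 8 have a profitable deviation, 56 do not.)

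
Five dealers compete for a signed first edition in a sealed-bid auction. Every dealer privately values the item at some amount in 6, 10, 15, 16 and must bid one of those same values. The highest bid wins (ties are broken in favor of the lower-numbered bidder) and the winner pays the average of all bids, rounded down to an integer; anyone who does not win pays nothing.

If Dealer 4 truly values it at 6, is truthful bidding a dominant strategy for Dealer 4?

Yes

Check each profile of the others' bids and compare truth against every alternative bid.
Others bid (6, 6, 6, 10): truth gives 0, best alternative gives -1.
Others bid (6, 6, 6, 6): truth gives 0, best alternative gives 0.
Others bid (6, 6, 6, 15): truth gives 0, best alternative gives 0.
Others bid (6, 6, 6, 16): truth gives 0, best alternative gives 0.
Others bid (6, 6, 10, 6): truth gives 0, best alternative gives 0.
Others bid (6, 6, 10, 10): truth gives 0, best alternative gives 0.
(Remaining 250 profiles checked similarly; truth is weakly best in each.)
In every case the truthful bid is at least as good as any alternative, so it is a dominant strategy.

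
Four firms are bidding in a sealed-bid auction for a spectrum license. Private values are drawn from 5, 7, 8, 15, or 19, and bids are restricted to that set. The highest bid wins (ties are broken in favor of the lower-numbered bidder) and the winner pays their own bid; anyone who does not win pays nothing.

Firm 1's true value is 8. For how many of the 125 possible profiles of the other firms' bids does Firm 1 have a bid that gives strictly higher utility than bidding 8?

Others bid (5, 5, 5): truth gives 0; bid 5 gives 3 > 0. Violating.
Others bid (5, 5, 7): truth gives 0; bid 7 gives 1 > 0. Violating.
Others bid (5, 7, 5): truth gives 0; bid 7 gives 1 > 0. Violating.
Others bid (5, 7, 7): truth gives 0; bid 7 gives 1 > 0. Violating.
Others bid (5, 5, 8): truth gives 0; no alternative beats it.
Others bid (5, 5, 15): truth gives 0; no alternative beats it.
(Checking all 125 profiles: 8 have a profitable deviation, 117 do not.)

8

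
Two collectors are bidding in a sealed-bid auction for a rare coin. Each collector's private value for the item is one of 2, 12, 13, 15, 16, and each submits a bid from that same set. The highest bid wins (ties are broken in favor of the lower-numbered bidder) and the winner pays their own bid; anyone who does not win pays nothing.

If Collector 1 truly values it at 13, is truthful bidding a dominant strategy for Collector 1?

No

Consider the case where Collector 2 bids 2.
Truthful bid 13: wins, pays 13, utility 13 - 13 = 0.
Bid 2 instead: wins, pays 2, utility 13 - 2 = 11.
Since 11 > 0, bidding 2 is strictly better here, so truthful bidding is not dominant.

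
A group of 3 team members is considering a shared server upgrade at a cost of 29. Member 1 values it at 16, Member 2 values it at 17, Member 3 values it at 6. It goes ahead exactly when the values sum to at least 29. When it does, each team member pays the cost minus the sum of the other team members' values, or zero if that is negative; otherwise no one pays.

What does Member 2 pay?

7

Total value 39 ≥ cost 29, so the project is built.
The other team members' values sum to 22.
Cost minus that sum is 29 - 22 = 7.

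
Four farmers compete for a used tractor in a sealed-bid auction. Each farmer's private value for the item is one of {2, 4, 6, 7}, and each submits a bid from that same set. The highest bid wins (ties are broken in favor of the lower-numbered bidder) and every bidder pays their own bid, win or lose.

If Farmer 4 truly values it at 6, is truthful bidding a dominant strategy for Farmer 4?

Consider the case where Farmer 1 bids 2, Farmer 2 bids 2 and Farmer 3 bids 2.
Truthful bid 6: wins, pays 6, utility 6 - 6 = 0.
Bid 4 instead: wins, pays 4, utility 6 - 4 = 2.
Since 2 > 0, bidding 4 is strictly better here, so truthful bidding is not dominant.

No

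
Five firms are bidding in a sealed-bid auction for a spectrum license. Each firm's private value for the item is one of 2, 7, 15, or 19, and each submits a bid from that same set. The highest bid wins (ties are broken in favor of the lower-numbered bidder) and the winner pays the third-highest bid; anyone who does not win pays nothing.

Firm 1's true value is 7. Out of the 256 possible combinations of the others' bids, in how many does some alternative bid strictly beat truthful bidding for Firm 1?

Others bid (2, 2, 2, 15): truth gives 0; bid 15 gives 5 > 0. Violating.
Others bid (2, 2, 2, 19): truth gives 0; bid 19 gives 5 > 0. Violating.
Others bid (2, 2, 15, 2): truth gives 0; bid 15 gives 5 > 0. Violating.
Others bid (2, 2, 19, 2): truth gives 0; bid 19 gives 5 > 0. Violating.
Others bid (2, 2, 2, 2): truth gives 5; no alternative beats it.
Others bid (2, 2, 2, 7): truth gives 5; no alternative beats it.
(Checking all 256 profiles: 8 have a profitable deviation, 248 do not.)

8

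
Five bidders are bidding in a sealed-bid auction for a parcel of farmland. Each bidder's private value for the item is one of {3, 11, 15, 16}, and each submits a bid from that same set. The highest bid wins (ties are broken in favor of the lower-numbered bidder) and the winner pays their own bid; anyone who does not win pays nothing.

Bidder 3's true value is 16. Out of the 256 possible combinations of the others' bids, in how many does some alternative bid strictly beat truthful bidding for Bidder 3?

36

Others bid (3, 3, 3, 3): truth gives 0; bid 11 gives 5 > 0. Violating.
Others bid (3, 3, 3, 11): truth gives 0; bid 11 gives 5 > 0. Violating.
Others bid (3, 3, 3, 15): truth gives 0; bid 15 gives 1 > 0. Violating.
Others bid (3, 3, 11, 3): truth gives 0; bid 11 gives 5 > 0. Violating.
Others bid (3, 3, 3, 16): truth gives 0; no alternative beats it.
Others bid (3, 3, 11, 16): truth gives 0; no alternative beats it.
(Checking all 256 profiles: 36 have a profitable deviation, 220 do not.)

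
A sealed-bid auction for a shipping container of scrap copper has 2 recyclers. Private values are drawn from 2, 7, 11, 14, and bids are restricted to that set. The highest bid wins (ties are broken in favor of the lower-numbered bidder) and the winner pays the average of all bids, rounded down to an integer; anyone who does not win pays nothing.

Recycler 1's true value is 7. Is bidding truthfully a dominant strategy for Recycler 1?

Consider the case where Recycler 2 bids 2.
Truthful bid 7: wins, pays 4, utility 7 - 4 = 3.
Bid 2 instead: wins, pays 2, utility 7 - 2 = 5.
Since 5 > 3, bidding 2 is strictly better here, so truthful bidding is not dominant.

No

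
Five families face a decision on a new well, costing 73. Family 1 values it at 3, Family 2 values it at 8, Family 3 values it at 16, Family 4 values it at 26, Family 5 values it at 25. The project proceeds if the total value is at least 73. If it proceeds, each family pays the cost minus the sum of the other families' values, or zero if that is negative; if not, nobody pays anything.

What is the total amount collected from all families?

Total value 78 ≥ cost 73, so it is built.
Family 1: others sum to 75; max(0, 73 - 75) = 0.
Family 2: others sum to 70; max(0, 73 - 70) = 3.
Family 3: others sum to 62; max(0, 73 - 62) = 11.
Family 4: others sum to 52; max(0, 73 - 52) = 21.
Family 5: others sum to 53; max(0, 73 - 53) = 20.
Total collected = 0 + 3 + 11 + 21 + 20 = 55.

55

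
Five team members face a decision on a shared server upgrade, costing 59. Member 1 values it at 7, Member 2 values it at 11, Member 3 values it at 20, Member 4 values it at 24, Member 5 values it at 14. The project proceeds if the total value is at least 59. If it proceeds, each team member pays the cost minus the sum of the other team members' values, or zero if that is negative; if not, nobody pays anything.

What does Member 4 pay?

7

Total value 76 ≥ cost 59, so the project is built.
The other team members' values sum to 52.
Cost minus that sum is 59 - 52 = 7.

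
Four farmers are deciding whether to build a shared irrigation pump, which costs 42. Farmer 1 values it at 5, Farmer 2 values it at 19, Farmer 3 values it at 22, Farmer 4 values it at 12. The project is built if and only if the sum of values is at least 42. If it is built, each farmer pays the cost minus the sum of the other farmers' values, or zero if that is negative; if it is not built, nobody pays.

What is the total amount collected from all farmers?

Total value 58 ≥ cost 42, so it is built.
Farmer 1: others sum to 53; max(0, 42 - 53) = 0.
Farmer 2: others sum to 39; max(0, 42 - 39) = 3.
Farmer 3: others sum to 36; max(0, 42 - 36) = 6.
Farmer 4: others sum to 46; max(0, 42 - 46) = 0.
Total collected = 0 + 3 + 6 + 0 = 9.

9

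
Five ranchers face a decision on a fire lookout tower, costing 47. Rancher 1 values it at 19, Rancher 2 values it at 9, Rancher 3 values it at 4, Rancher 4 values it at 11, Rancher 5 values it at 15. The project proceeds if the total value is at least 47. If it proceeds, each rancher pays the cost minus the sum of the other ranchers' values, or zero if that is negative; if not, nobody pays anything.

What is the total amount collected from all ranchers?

Total value 58 ≥ cost 47, so it is built.
Rancher 1: others sum to 39; max(0, 47 - 39) = 8.
Rancher 2: others sum to 49; max(0, 47 - 49) = 0.
Rancher 3: others sum to 54; max(0, 47 - 54) = 0.
Rancher 4: others sum to 47; max(0, 47 - 47) = 0.
Rancher 5: others sum to 43; max(0, 47 - 43) = 4.
Total collected = 8 + 0 + 0 + 0 + 4 = 12.

12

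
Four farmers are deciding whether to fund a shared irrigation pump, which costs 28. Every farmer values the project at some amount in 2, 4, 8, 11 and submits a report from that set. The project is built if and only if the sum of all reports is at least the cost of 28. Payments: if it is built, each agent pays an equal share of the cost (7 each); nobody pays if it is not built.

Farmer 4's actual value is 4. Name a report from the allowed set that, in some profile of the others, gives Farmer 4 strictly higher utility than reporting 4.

2

Suppose Farmer 1 reports 2, Farmer 2 reports 11 and Farmer 3 reports 11.
Report 4: project built, pays 7, utility 4 - 7 = -3.
Report 2: project not built, utility 0.
So reporting 2 beats truth here (0 > -3).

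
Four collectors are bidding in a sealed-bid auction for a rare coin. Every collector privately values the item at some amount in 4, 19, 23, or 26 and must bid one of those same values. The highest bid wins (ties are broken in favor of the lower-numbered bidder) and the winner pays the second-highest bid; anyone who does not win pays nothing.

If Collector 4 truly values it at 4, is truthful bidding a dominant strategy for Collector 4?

Yes

Check each profile of the others' bids and compare truth against every alternative bid.
Others bid (4, 4, 4): truth gives 0, best alternative gives 0.
Others bid (4, 4, 19): truth gives 0, best alternative gives 0.
Others bid (4, 4, 23): truth gives 0, best alternative gives 0.
Others bid (4, 4, 26): truth gives 0, best alternative gives 0.
Others bid (4, 19, 4): truth gives 0, best alternative gives 0.
Others bid (4, 19, 19): truth gives 0, best alternative gives 0.
(Remaining 58 profiles checked similarly; truth is weakly best in each.)
In every case the truthful bid is at least as good as any alternative, so it is a dominant strategy.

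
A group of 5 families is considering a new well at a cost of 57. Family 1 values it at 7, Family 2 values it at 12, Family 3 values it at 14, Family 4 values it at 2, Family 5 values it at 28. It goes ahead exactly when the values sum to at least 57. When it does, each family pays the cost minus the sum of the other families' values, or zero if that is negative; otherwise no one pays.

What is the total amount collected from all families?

37

Total value 63 ≥ cost 57, so it is built.
Family 1: others sum to 56; max(0, 57 - 56) = 1.
Family 2: others sum to 51; max(0, 57 - 51) = 6.
Family 3: others sum to 49; max(0, 57 - 49) = 8.
Family 4: others sum to 61; max(0, 57 - 61) = 0.
Family 5: others sum to 35; max(0, 57 - 35) = 22.
Total collected = 1 + 6 + 8 + 0 + 22 = 37.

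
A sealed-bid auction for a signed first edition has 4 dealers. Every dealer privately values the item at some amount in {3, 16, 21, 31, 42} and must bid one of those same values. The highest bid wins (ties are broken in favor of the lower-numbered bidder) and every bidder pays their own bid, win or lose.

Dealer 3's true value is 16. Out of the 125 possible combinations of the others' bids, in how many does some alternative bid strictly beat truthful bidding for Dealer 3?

Others bid (3, 3, 21): truth gives -16; bid 3 gives -3 > -16. Violating.
Others bid (3, 3, 31): truth gives -16; bid 3 gives -3 > -16. Violating.
Others bid (3, 3, 42): truth gives -16; bid 3 gives -3 > -16. Violating.
Others bid (3, 16, 3): truth gives -16; bid 3 gives -3 > -16. Violating.
Others bid (3, 3, 3): truth gives 0; no alternative beats it.
Others bid (3, 3, 16): truth gives 0; no alternative beats it.
(Checking all 125 profiles: 123 have a profitable deviation, 2 do not.)

123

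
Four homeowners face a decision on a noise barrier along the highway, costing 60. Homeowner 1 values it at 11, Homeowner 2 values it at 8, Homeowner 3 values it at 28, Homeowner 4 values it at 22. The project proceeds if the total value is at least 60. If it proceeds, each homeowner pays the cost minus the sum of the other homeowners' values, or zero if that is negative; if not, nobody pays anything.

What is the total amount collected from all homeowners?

34

Total value 69 ≥ cost 60, so it is built.
Homeowner 1: others sum to 58; max(0, 60 - 58) = 2.
Homeowner 2: others sum to 61; max(0, 60 - 61) = 0.
Homeowner 3: others sum to 41; max(0, 60 - 41) = 19.
Homeowner 4: others sum to 47; max(0, 60 - 47) = 13.
Total collected = 2 + 0 + 19 + 13 = 34.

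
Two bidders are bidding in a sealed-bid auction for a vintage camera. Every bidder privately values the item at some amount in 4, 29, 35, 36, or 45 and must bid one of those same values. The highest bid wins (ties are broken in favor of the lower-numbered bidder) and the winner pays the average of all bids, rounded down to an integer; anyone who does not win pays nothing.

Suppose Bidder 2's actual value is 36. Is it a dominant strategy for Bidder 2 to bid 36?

Consider the case where Bidder 1 bids 4.
Truthful bid 36: wins, pays 20, utility 36 - 20 = 16.
Bid 29 instead: wins, pays 16, utility 36 - 16 = 20.
Since 20 > 16, bidding 29 is strictly better here, so truthful bidding is not dominant.

No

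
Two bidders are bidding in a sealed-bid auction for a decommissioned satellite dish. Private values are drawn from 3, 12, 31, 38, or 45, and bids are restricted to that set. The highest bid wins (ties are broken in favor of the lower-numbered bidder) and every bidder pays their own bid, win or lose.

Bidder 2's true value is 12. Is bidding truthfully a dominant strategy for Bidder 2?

No

Consider the case where Bidder 1 bids 12.
Truthful bid 12: loses but pays 12, utility -12.
Bid 3 instead: loses but pays 3, utility -3.
Since -3 > -12, bidding 3 is strictly better here, so truthful bidding is not dominant.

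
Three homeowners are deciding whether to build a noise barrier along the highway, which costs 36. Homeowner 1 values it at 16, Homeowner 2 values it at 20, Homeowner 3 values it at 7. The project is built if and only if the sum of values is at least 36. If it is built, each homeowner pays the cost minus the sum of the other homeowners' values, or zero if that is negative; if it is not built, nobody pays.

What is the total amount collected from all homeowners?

Total value 43 ≥ cost 36, so it is built.
Homeowner 1: others sum to 27; max(0, 36 - 27) = 9.
Homeowner 2: others sum to 23; max(0, 36 - 23) = 13.
Homeowner 3: others sum to 36; max(0, 36 - 36) = 0.
Total collected = 9 + 13 + 0 = 22.

22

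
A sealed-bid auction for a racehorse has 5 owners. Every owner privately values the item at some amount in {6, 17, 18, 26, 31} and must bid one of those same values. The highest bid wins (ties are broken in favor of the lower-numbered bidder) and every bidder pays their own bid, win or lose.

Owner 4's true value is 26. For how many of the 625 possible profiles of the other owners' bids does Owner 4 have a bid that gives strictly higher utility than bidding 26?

541

Others bid (6, 6, 6, 6): truth gives 0; bid 17 gives 9 > 0. Violating.
Others bid (6, 6, 6, 17): truth gives 0; bid 17 gives 9 > 0. Violating.
Others bid (6, 6, 6, 18): truth gives 0; bid 18 gives 8 > 0. Violating.
Others bid (6, 6, 6, 31): truth gives -26; bid 31 gives -5 > -26. Violating.
Others bid (6, 6, 6, 26): truth gives 0; no alternative beats it.
Others bid (6, 6, 17, 26): truth gives 0; no alternative beats it.
(Checking all 625 profiles: 541 have a profitable deviation, 84 do not.)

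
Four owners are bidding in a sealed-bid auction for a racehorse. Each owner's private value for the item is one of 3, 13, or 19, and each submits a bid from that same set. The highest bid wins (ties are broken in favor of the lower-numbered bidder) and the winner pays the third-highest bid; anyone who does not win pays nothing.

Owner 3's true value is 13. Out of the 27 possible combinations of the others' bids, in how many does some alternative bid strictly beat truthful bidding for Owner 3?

Others bid (3, 3, 19): truth gives 0; bid 19 gives 10 > 0. Violating.
Others bid (3, 13, 3): truth gives 0; bid 19 gives 10 > 0. Violating.
Others bid (13, 3, 3): truth gives 0; bid 19 gives 10 > 0. Violating.
Others bid (3, 3, 3): truth gives 10; no alternative beats it.
Others bid (3, 3, 13): truth gives 10; no alternative beats it.
(Checking all 27 profiles: 3 have a profitable deviation, 24 do not.)

3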